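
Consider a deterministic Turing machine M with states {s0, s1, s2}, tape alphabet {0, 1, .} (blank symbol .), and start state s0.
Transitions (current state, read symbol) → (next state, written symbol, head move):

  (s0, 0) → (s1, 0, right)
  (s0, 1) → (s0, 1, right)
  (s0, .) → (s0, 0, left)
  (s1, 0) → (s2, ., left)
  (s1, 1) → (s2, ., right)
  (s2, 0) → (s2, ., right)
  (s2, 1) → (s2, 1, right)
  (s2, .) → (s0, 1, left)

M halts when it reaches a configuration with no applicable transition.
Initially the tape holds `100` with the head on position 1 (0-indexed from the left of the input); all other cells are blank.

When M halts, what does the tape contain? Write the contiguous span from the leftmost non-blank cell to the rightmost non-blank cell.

10.110

state=s0 head=1 tape=1[0]0....   (s0,0)→(s1,0,right)
state=s1 head=2 tape=10[0]....   (s1,0)→(s2,.,left)
state=s2 head=1 tape=1[0].....   (s2,0)→(s2,.,right)
state=s2 head=2 tape=1.[.]....   (s2,.)→(s0,1,left)
state=s0 head=1 tape=1[.]1....   (s0,.)→(s0,0,left)
state=s0 head=0 tape=[1]01....   (s0,1)→(s0,1,right)
state=s0 head=1 tape=1[0]1....   (s0,0)→(s1,0,right)
state=s1 head=2 tape=10[1]....   (s1,1)→(s2,.,right)
state=s2 head=3 tape=10.[.]...   (s2,.)→(s0,1,left)
state=s0 head=2 tape=10[.]1...   (s0,.)→(s0,0,left)
state=s0 head=1 tape=1[0]01...   (s0,0)→(s1,0,right)
state=s1 head=2 tape=10[0]1...   (s1,0)→(s2,.,left)
state=s2 head=1 tape=1[0].1...   (s2,0)→(s2,.,right)
state=s2 head=2 tape=1.[.]1...   (s2,.)→(s0,1,left)
state=s0 head=1 tape=1[.]11...   (s0,.)→(s0,0,left)
state=s0 head=0 tape=[1]011...   (s0,1)→(s0,1,right)
state=s0 head=1 tape=1[0]11...   (s0,0)→(s1,0,right)
state=s1 head=2 tape=10[1]1...   (s1,1)→(s2,.,right)
state=s2 head=3 tape=10.[1]...   (s2,1)→(s2,1,right)
state=s2 head=4 tape=10.1[.]..   (s2,.)→(s0,1,left)
state=s0 head=3 tape=10.[1]1..   (s0,1)→(s0,1,right)
state=s0 head=4 tape=10.1[1]..   (s0,1)→(s0,1,right)
state=s0 head=5 tape=10.11[.].   (s0,.)→(s0,0,left)
state=s0 head=4 tape=10.1[1]0.   (s0,1)→(s0,1,right)
state=s0 head=5 tape=10.11[0].   (s0,0)→(s1,0,right)
state=s1 head=6 tape=10.110[.]
The non-blank tape span at halt is 10.110.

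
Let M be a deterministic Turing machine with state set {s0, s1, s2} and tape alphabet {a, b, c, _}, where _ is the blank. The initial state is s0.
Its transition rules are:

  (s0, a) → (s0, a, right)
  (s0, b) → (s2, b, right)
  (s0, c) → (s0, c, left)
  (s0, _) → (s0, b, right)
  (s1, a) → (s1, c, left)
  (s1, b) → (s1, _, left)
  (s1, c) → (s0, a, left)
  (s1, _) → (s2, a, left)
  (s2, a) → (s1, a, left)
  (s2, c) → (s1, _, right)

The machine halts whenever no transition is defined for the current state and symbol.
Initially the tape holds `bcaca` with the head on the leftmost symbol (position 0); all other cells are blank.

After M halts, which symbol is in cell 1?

state=s0 head=0 tape=[b]caca   (s0,b)→(s2,b,right)
state=s2 head=1 tape=b[c]aca   (s2,c)→(s1,_,right)
state=s1 head=2 tape=b_[a]ca   (s1,a)→(s1,c,left)
state=s1 head=1 tape=b[_]cca   (s1,_)→(s2,a,left)
state=s2 head=0 tape=[b]acca
Cell 1 holds a when M halts.

a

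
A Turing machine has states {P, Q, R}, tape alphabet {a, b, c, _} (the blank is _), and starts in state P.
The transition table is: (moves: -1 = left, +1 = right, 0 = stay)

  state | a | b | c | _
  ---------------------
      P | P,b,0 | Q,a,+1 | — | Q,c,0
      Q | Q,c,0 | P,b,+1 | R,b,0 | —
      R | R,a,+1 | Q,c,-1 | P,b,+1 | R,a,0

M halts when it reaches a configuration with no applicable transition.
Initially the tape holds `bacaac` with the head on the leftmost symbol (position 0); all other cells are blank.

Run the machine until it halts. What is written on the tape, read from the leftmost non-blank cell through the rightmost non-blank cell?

state=P head=0 tape=_[b]acaac   (P,b)→(Q,a,+1)
state=Q head=1 tape=_a[a]caac   (Q,a)→(Q,c,0)
state=Q head=1 tape=_a[c]caac   (Q,c)→(R,b,0)
state=R head=1 tape=_a[b]caac   (R,b)→(Q,c,-1)
state=Q head=0 tape=_[a]ccaac   (Q,a)→(Q,c,0)
state=Q head=0 tape=_[c]ccaac   (Q,c)→(R,b,0)
state=R head=0 tape=_[b]ccaac   (R,b)→(Q,c,-1)
state=Q head=-1 tape=[_]cccaac
The non-blank tape span at halt is cccaac.

cccaac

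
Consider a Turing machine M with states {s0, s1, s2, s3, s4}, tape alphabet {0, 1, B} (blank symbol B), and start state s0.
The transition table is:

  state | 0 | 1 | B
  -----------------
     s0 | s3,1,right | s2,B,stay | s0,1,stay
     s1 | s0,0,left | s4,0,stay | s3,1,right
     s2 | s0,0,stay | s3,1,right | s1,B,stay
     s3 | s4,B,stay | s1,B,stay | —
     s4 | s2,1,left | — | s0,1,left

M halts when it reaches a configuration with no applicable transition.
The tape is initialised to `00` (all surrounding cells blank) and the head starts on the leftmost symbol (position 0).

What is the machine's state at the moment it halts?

s3

state=s0 head=0 tape=[0]0B   (s0,0)→(s3,1,right)
state=s3 head=1 tape=1[0]B   (s3,0)→(s4,B,stay)
state=s4 head=1 tape=1[B]B   (s4,B)→(s0,1,left)
state=s0 head=0 tape=[1]1B   (s0,1)→(s2,B,stay)
state=s2 head=0 tape=[B]1B   (s2,B)→(s1,B,stay)
state=s1 head=0 tape=[B]1B   (s1,B)→(s3,1,right)
state=s3 head=1 tape=1[1]B   (s3,1)→(s1,B,stay)
state=s1 head=1 tape=1[B]B   (s1,B)→(s3,1,right)
state=s3 head=2 tape=11[B]
No transition is defined for (s3, B); M halts in state s3.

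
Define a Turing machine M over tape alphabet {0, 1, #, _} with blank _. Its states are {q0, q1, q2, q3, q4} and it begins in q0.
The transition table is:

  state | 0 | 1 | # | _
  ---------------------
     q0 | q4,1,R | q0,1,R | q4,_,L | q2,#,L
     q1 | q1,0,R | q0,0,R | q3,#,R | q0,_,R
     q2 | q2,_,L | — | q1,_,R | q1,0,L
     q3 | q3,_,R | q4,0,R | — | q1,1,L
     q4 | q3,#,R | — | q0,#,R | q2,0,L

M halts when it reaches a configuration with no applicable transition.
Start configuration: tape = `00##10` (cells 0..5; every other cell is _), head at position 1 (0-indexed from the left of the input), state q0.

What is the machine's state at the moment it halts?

q0 | 0[0]##10___   read 0 → write 1, move R, go to q4
q4 | 01[#]#10___   read # → write #, move R, go to q0
q0 | 01#[#]10___   read # → write _, move L, go to q4
q4 | 01[#]_10___   read # → write #, move R, go to q0
q0 | 01#[_]10___   read _ → write #, move L, go to q2
q2 | 01[#]#10___   read # → write _, move R, go to q1
q1 | 01_[#]10___   read # → write #, move R, go to q3
q3 | 01_#[1]0___   read 1 → write 0, move R, go to q4
q4 | 01_#0[0]___   read 0 → write #, move R, go to q3
q3 | 01_#0#[_]__   read _ → write 1, move L, go to q1
q1 | 01_#0[#]1__   read # → write #, move R, go to q3
q3 | 01_#0#[1]__   read 1 → write 0, move R, go to q4
q4 | 01_#0#0[_]_   read _ → write 0, move L, go to q2
q2 | 01_#0#[0]0_   read 0 → write _, move L, go to q2
q2 | 01_#0[#]_0_   read # → write _, move R, go to q1
q1 | 01_#0_[_]0_   read _ → write _, move R, go to q0
q0 | 01_#0__[0]_   read 0 → write 1, move R, go to q4
q4 | 01_#0__1[_]   read _ → write 0, move L, go to q2
q2 | 01_#0__[1]0
No transition is defined for (q2, 1); M halts in state q2.

q2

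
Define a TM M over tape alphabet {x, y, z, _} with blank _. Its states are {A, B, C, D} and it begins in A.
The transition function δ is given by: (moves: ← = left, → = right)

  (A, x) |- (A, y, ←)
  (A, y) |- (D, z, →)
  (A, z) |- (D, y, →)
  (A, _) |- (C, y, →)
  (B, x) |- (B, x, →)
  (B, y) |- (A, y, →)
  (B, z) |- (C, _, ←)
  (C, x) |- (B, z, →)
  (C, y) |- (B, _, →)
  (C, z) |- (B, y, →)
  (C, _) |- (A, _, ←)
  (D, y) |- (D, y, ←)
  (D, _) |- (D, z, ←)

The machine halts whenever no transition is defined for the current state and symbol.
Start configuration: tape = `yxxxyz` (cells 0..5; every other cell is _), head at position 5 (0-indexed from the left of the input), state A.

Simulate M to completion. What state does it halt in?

A | yxxxy[z]_   read z → write y, move →, go to D
D | yxxxyy[_]   read _ → write z, move ←, go to D
D | yxxxy[y]z   read y → write y, move ←, go to D
D | yxxx[y]yz   read y → write y, move ←, go to D
D | yxx[x]yyz
No transition is defined for (D, x); M halts in state D.

D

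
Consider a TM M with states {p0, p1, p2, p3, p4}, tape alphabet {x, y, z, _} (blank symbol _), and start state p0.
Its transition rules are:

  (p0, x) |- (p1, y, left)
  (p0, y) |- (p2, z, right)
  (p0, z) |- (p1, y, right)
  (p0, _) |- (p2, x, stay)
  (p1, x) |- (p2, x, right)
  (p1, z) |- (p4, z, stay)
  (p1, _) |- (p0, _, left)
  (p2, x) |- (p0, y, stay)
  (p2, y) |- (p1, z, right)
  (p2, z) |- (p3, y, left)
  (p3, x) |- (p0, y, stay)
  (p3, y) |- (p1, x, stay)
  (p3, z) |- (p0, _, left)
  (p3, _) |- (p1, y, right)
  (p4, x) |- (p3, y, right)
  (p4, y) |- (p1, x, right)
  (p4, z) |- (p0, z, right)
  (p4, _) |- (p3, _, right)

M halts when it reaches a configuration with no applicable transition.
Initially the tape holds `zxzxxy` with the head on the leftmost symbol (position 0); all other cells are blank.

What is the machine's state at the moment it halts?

state=p0 head=0 tape=[z]xzxxy_   (p0,z)→(p1,y,right)
state=p1 head=1 tape=y[x]zxxy_   (p1,x)→(p2,x,right)
state=p2 head=2 tape=yx[z]xxy_   (p2,z)→(p3,y,left)
state=p3 head=1 tape=y[x]yxxy_   (p3,x)→(p0,y,stay)
state=p0 head=1 tape=y[y]yxxy_   (p0,y)→(p2,z,right)
state=p2 head=2 tape=yz[y]xxy_   (p2,y)→(p1,z,right)
state=p1 head=3 tape=yzz[x]xy_   (p1,x)→(p2,x,right)
state=p2 head=4 tape=yzzx[x]y_   (p2,x)→(p0,y,stay)
state=p0 head=4 tape=yzzx[y]y_   (p0,y)→(p2,z,right)
state=p2 head=5 tape=yzzxz[y]_   (p2,y)→(p1,z,right)
state=p1 head=6 tape=yzzxzz[_]   (p1,_)→(p0,_,left)
state=p0 head=5 tape=yzzxz[z]_   (p0,z)→(p1,y,right)
state=p1 head=6 tape=yzzxzy[_]   (p1,_)→(p0,_,left)
state=p0 head=5 tape=yzzxz[y]_   (p0,y)→(p2,z,right)
state=p2 head=6 tape=yzzxzz[_]
No transition is defined for (p2, _); M halts in state p2.

p2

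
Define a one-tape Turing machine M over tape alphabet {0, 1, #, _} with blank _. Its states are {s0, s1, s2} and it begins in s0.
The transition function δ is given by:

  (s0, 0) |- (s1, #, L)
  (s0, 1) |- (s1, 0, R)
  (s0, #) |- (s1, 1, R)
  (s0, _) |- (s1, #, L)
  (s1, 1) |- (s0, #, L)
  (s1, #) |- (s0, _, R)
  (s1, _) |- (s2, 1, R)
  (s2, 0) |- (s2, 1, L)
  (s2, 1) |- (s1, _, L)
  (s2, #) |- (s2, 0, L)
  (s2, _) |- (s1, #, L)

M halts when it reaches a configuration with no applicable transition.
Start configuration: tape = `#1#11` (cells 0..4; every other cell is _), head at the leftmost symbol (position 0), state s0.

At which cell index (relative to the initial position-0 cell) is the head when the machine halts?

2

state=s0 head=0 tape=[#]1#11__   (s0,#)→(s1,1,R)
state=s1 head=1 tape=1[1]#11__   (s1,1)→(s0,#,L)
state=s0 head=0 tape=[1]##11__   (s0,1)→(s1,0,R)
state=s1 head=1 tape=0[#]#11__   (s1,#)→(s0,_,R)
state=s0 head=2 tape=0_[#]11__   (s0,#)→(s1,1,R)
state=s1 head=3 tape=0_1[1]1__   (s1,1)→(s0,#,L)
state=s0 head=2 tape=0_[1]#1__   (s0,1)→(s1,0,R)
state=s1 head=3 tape=0_0[#]1__   (s1,#)→(s0,_,R)
state=s0 head=4 tape=0_0_[1]__   (s0,1)→(s1,0,R)
state=s1 head=5 tape=0_0_0[_]_   (s1,_)→(s2,1,R)
state=s2 head=6 tape=0_0_01[_]   (s2,_)→(s1,#,L)
state=s1 head=5 tape=0_0_0[1]#   (s1,1)→(s0,#,L)
state=s0 head=4 tape=0_0_[0]##   (s0,0)→(s1,#,L)
state=s1 head=3 tape=0_0[_]###   (s1,_)→(s2,1,R)
state=s2 head=4 tape=0_01[#]##   (s2,#)→(s2,0,L)
state=s2 head=3 tape=0_0[1]0##   (s2,1)→(s1,_,L)
state=s1 head=2 tape=0_[0]_0##
At halt the head is at cell 2.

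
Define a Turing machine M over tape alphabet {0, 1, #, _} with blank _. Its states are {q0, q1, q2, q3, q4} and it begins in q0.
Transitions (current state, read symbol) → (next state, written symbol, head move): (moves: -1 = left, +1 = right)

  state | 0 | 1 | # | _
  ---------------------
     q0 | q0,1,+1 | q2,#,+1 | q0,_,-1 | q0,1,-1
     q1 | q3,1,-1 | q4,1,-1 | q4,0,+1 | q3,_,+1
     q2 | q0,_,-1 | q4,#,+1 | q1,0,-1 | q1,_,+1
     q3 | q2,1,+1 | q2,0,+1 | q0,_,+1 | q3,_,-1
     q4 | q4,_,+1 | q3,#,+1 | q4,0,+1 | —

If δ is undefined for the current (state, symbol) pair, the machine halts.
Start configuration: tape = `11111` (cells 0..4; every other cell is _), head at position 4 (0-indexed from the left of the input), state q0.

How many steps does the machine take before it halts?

state=q0 head=4 tape=1111[1]___   (q0,1)→(q2,#,+1)
state=q2 head=5 tape=1111#[_]__   (q2,_)→(q1,_,+1)
state=q1 head=6 tape=1111#_[_]_   (q1,_)→(q3,_,+1)
state=q3 head=7 tape=1111#__[_]   (q3,_)→(q3,_,-1)
state=q3 head=6 tape=1111#_[_]_   (q3,_)→(q3,_,-1)
state=q3 head=5 tape=1111#[_]__   (q3,_)→(q3,_,-1)
state=q3 head=4 tape=1111[#]___   (q3,#)→(q0,_,+1)
state=q0 head=5 tape=1111_[_]__   (q0,_)→(q0,1,-1)
state=q0 head=4 tape=1111[_]1__   (q0,_)→(q0,1,-1)
state=q0 head=3 tape=111[1]11__   (q0,1)→(q2,#,+1)
state=q2 head=4 tape=111#[1]1__   (q2,1)→(q4,#,+1)
state=q4 head=5 tape=111##[1]__   (q4,1)→(q3,#,+1)
state=q3 head=6 tape=111###[_]_   (q3,_)→(q3,_,-1)
state=q3 head=5 tape=111##[#]__   (q3,#)→(q0,_,+1)
state=q0 head=6 tape=111##_[_]_   (q0,_)→(q0,1,-1)
state=q0 head=5 tape=111##[_]1_   (q0,_)→(q0,1,-1)
state=q0 head=4 tape=111#[#]11_   (q0,#)→(q0,_,-1)
state=q0 head=3 tape=111[#]_11_   (q0,#)→(q0,_,-1)
state=q0 head=2 tape=11[1]__11_   (q0,1)→(q2,#,+1)
state=q2 head=3 tape=11#[_]_11_   (q2,_)→(q1,_,+1)
state=q1 head=4 tape=11#_[_]11_   (q1,_)→(q3,_,+1)
state=q3 head=5 tape=11#__[1]1_   (q3,1)→(q2,0,+1)
state=q2 head=6 tape=11#__0[1]_   (q2,1)→(q4,#,+1)
state=q4 head=7 tape=11#__0#[_]
M halts after 23 transitions.

23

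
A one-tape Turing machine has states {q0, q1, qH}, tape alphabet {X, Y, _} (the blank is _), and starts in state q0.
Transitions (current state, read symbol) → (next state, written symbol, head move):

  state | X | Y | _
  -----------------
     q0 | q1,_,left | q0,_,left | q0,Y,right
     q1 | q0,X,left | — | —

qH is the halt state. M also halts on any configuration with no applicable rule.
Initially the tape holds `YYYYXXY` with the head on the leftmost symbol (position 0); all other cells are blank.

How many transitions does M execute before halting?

37

q0 | ____[Y]YYYXXY   read Y → write _, move left, go to q0
q0 | ___[_]_YYYXXY   read _ → write Y, move right, go to q0
q0 | ___Y[_]YYYXXY   read _ → write Y, move right, go to q0
q0 | ___YY[Y]YYXXY   read Y → write _, move left, go to q0
q0 | ___Y[Y]_YYXXY   read Y → write _, move left, go to q0
q0 | ___[Y]__YYXXY   read Y → write _, move left, go to q0
q0 | __[_]___YYXXY   read _ → write Y, move right, go to q0
q0 | __Y[_]__YYXXY   read _ → write Y, move right, go to q0
q0 | __YY[_]_YYXXY   read _ → write Y, move right, go to q0
q0 | __YYY[_]YYXXY   read _ → write Y, move right, go to q0
q0 | __YYYY[Y]YXXY   read Y → write _, move left, go to q0
q0 | __YYY[Y]_YXXY   read Y → write _, move left, go to q0
q0 | __YY[Y]__YXXY   read Y → write _, move left, go to q0
q0 | __Y[Y]___YXXY   read Y → write _, move left, go to q0
q0 | __[Y]____YXXY   read Y → write _, move left, go to q0
q0 | _[_]_____YXXY   read _ → write Y, move right, go to q0
q0 | _Y[_]____YXXY   read _ → write Y, move right, go to q0
q0 | _YY[_]___YXXY   read _ → write Y, move right, go to q0
q0 | _YYY[_]__YXXY   read _ → write Y, move right, go to q0
q0 | _YYYY[_]_YXXY   read _ → write Y, move right, go to q0
q0 | _YYYYY[_]YXXY   read _ → write Y, move right, go to q0
q0 | _YYYYYY[Y]XXY   read Y → write _, move left, go to q0
q0 | _YYYYY[Y]_XXY   read Y → write _, move left, go to q0
q0 | _YYYY[Y]__XXY   read Y → write _, move left, go to q0
q0 | _YYY[Y]___XXY   read Y → write _, move left, go to q0
q0 | _YY[Y]____XXY   read Y → write _, move left, go to q0
q0 | _Y[Y]_____XXY   read Y → write _, move left, go to q0
q0 | _[Y]______XXY   read Y → write _, move left, go to q0
q0 | [_]_______XXY   read _ → write Y, move right, go to q0
q0 | Y[_]______XXY   read _ → write Y, move right, go to q0
q0 | YY[_]_____XXY   read _ → write Y, move right, go to q0
q0 | YYY[_]____XXY   read _ → write Y, move right, go to q0
q0 | YYYY[_]___XXY   read _ → write Y, move right, go to q0
q0 | YYYYY[_]__XXY   read _ → write Y, move right, go to q0
q0 | YYYYYY[_]_XXY   read _ → write Y, move right, go to q0
q0 | YYYYYYY[_]XXY   read _ → write Y, move right, go to q0
q0 | YYYYYYYY[X]XY   read X → write _, move left, go to q1
q1 | YYYYYYY[Y]_XY
M halts after 37 transitions.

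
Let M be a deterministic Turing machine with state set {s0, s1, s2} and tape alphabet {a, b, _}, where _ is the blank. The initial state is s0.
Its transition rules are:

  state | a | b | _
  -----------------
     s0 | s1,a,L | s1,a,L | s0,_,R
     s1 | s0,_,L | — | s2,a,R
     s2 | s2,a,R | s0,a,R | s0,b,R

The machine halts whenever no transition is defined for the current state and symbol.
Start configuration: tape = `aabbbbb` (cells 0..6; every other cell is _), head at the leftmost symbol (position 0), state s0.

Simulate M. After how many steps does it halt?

14

s0 | __[a]abbbbb   read a → write a, move L, go to s1
s1 | _[_]aabbbbb   read _ → write a, move R, go to s2
s2 | _a[a]abbbbb   read a → write a, move R, go to s2
s2 | _aa[a]bbbbb   read a → write a, move R, go to s2
s2 | _aaa[b]bbbb   read b → write a, move R, go to s0
s0 | _aaaa[b]bbb   read b → write a, move L, go to s1
s1 | _aaa[a]abbb   read a → write _, move L, go to s0
s0 | _aa[a]_abbb   read a → write a, move L, go to s1
s1 | _a[a]a_abbb   read a → write _, move L, go to s0
s0 | _[a]_a_abbb   read a → write a, move L, go to s1
s1 | [_]a_a_abbb   read _ → write a, move R, go to s2
s2 | a[a]_a_abbb   read a → write a, move R, go to s2
s2 | aa[_]a_abbb   read _ → write b, move R, go to s0
s0 | aab[a]_abbb   read a → write a, move L, go to s1
s1 | aa[b]a_abbb
M halts after 14 transitions.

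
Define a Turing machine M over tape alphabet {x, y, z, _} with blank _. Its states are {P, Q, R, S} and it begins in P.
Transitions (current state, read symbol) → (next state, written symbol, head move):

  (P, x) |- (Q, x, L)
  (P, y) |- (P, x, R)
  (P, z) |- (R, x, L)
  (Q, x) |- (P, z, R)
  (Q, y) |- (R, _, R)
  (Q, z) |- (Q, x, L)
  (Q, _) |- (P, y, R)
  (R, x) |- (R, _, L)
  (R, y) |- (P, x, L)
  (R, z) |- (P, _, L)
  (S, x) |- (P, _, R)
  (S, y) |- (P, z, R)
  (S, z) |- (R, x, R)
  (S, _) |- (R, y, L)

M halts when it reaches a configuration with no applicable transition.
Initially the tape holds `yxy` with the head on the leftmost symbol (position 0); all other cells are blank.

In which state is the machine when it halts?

R

P | _[y]xy   read y → write x, move R, go to P
P | _x[x]y   read x → write x, move L, go to Q
Q | _[x]xy   read x → write z, move R, go to P
P | _z[x]y   read x → write x, move L, go to Q
Q | _[z]xy   read z → write x, move L, go to Q
Q | [_]xxy   read _ → write y, move R, go to P
P | y[x]xy   read x → write x, move L, go to Q
Q | [y]xxy   read y → write _, move R, go to R
R | _[x]xy   read x → write _, move L, go to R
R | [_]_xy
No transition is defined for (R, _); M halts in state R.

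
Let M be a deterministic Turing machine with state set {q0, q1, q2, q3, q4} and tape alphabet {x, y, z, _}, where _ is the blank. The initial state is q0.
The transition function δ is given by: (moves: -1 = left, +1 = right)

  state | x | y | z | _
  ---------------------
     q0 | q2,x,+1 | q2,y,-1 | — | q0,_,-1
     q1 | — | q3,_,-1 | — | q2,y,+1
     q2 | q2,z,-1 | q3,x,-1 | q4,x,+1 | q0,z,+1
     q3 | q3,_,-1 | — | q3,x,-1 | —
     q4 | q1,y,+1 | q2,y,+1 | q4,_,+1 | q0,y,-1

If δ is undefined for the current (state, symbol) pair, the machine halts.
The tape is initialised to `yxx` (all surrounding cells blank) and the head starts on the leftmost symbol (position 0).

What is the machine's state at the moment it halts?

state=q0 head=0 tape=__[y]xx   (q0,y)→(q2,y,-1)
state=q2 head=-1 tape=_[_]yxx   (q2,_)→(q0,z,+1)
state=q0 head=0 tape=_z[y]xx   (q0,y)→(q2,y,-1)
state=q2 head=-1 tape=_[z]yxx   (q2,z)→(q4,x,+1)
state=q4 head=0 tape=_x[y]xx   (q4,y)→(q2,y,+1)
state=q2 head=1 tape=_xy[x]x   (q2,x)→(q2,z,-1)
state=q2 head=0 tape=_x[y]zx   (q2,y)→(q3,x,-1)
state=q3 head=-1 tape=_[x]xzx   (q3,x)→(q3,_,-1)
state=q3 head=-2 tape=[_]_xzx
No transition is defined for (q3, _); M halts in state q3.

q3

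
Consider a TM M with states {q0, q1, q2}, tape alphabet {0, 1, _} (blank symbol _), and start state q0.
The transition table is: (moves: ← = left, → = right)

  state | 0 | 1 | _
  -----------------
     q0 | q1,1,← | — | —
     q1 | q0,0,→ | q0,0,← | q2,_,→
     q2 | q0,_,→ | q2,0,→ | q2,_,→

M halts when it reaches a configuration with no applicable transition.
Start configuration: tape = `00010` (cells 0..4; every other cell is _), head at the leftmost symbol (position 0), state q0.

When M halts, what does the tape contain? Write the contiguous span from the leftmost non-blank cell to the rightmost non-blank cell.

state=q0 head=0 tape=_[0]0010_   (q0,0)→(q1,1,←)
state=q1 head=-1 tape=[_]10010_   (q1,_)→(q2,_,→)
state=q2 head=0 tape=_[1]0010_   (q2,1)→(q2,0,→)
state=q2 head=1 tape=_0[0]010_   (q2,0)→(q0,_,→)
state=q0 head=2 tape=_0_[0]10_   (q0,0)→(q1,1,←)
state=q1 head=1 tape=_0[_]110_   (q1,_)→(q2,_,→)
state=q2 head=2 tape=_0_[1]10_   (q2,1)→(q2,0,→)
state=q2 head=3 tape=_0_0[1]0_   (q2,1)→(q2,0,→)
state=q2 head=4 tape=_0_00[0]_   (q2,0)→(q0,_,→)
state=q0 head=5 tape=_0_00_[_]
The non-blank tape span at halt is 0_00.

0_00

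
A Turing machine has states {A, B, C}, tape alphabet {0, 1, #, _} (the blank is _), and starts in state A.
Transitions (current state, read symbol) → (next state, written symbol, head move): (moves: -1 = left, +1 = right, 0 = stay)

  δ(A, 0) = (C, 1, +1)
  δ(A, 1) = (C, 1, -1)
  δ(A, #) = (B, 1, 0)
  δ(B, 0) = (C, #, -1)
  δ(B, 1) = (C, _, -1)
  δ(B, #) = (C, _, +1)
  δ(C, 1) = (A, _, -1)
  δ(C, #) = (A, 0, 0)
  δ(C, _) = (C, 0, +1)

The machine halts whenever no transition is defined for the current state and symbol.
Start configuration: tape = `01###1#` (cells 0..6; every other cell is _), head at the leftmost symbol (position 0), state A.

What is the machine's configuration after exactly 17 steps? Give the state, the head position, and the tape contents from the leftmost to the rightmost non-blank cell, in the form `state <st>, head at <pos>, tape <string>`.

A | _[0]1###1#   read 0 → write 1, move +1, go to C
C | _1[1]###1#   read 1 → write _, move -1, go to A
A | _[1]_###1#   read 1 → write 1, move -1, go to C
C | [_]1_###1#   read _ → write 0, move +1, go to C
C | 0[1]_###1#   read 1 → write _, move -1, go to A
A | [0]__###1#   read 0 → write 1, move +1, go to C
C | 1[_]_###1#   read _ → write 0, move +1, go to C
C | 10[_]###1#   read _ → write 0, move +1, go to C
C | 100[#]##1#   read # → write 0, move 0, go to A
A | 100[0]##1#   read 0 → write 1, move +1, go to C
C | 1001[#]#1#   read # → write 0, move 0, go to A
A | 1001[0]#1#   read 0 → write 1, move +1, go to C
C | 10011[#]1#   read # → write 0, move 0, go to A
A | 10011[0]1#   read 0 → write 1, move +1, go to C
C | 100111[1]#   read 1 → write _, move -1, go to A
A | 10011[1]_#   read 1 → write 1, move -1, go to C
C | 1001[1]1_#   read 1 → write _, move -1, go to A
A | 100[1]_1_#
After 17 steps: state A, head at 2, tape 1001_1_#.

state A, head at 2, tape 1001_1_#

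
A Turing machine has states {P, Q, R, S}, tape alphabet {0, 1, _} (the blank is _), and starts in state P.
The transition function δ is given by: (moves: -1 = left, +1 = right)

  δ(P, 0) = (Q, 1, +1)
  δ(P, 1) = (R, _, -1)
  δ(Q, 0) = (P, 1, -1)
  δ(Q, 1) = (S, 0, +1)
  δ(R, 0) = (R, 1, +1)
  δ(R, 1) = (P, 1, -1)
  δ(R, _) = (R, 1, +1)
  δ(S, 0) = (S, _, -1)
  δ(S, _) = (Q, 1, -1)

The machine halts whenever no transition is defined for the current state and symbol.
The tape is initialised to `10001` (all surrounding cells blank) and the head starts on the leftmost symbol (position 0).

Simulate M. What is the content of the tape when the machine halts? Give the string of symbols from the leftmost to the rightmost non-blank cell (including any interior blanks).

state=P head=0 tape=___[1]0001   (P,1)→(R,_,-1)
state=R head=-1 tape=__[_]_0001   (R,_)→(R,1,+1)
state=R head=0 tape=__1[_]0001   (R,_)→(R,1,+1)
state=R head=1 tape=__11[0]001   (R,0)→(R,1,+1)
state=R head=2 tape=__111[0]01   (R,0)→(R,1,+1)
state=R head=3 tape=__1111[0]1   (R,0)→(R,1,+1)
state=R head=4 tape=__11111[1]   (R,1)→(P,1,-1)
state=P head=3 tape=__1111[1]1   (P,1)→(R,_,-1)
state=R head=2 tape=__111[1]_1   (R,1)→(P,1,-1)
state=P head=1 tape=__11[1]1_1   (P,1)→(R,_,-1)
state=R head=0 tape=__1[1]_1_1   (R,1)→(P,1,-1)
state=P head=-1 tape=__[1]1_1_1   (P,1)→(R,_,-1)
state=R head=-2 tape=_[_]_1_1_1   (R,_)→(R,1,+1)
state=R head=-1 tape=_1[_]1_1_1   (R,_)→(R,1,+1)
state=R head=0 tape=_11[1]_1_1   (R,1)→(P,1,-1)
state=P head=-1 tape=_1[1]1_1_1   (P,1)→(R,_,-1)
state=R head=-2 tape=_[1]_1_1_1   (R,1)→(P,1,-1)
state=P head=-3 tape=[_]1_1_1_1
The non-blank tape span at halt is 1_1_1_1.

1_1_1_1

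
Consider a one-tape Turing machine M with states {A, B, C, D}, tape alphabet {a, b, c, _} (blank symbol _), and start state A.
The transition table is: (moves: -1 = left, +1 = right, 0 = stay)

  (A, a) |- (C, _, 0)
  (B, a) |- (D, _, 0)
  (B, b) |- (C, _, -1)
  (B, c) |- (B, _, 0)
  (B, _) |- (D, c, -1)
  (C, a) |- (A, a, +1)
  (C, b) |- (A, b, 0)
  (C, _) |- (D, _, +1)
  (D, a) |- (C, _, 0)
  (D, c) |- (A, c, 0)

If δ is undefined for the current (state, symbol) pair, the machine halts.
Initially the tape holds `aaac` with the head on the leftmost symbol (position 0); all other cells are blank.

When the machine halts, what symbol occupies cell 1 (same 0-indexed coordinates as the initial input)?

_

state=A head=0 tape=[a]aac   (A,a)→(C,_,0)
state=C head=0 tape=[_]aac   (C,_)→(D,_,+1)
state=D head=1 tape=_[a]ac   (D,a)→(C,_,0)
state=C head=1 tape=_[_]ac   (C,_)→(D,_,+1)
state=D head=2 tape=__[a]c   (D,a)→(C,_,0)
state=C head=2 tape=__[_]c   (C,_)→(D,_,+1)
state=D head=3 tape=___[c]   (D,c)→(A,c,0)
state=A head=3 tape=___[c]
Cell 1 holds _ when M halts.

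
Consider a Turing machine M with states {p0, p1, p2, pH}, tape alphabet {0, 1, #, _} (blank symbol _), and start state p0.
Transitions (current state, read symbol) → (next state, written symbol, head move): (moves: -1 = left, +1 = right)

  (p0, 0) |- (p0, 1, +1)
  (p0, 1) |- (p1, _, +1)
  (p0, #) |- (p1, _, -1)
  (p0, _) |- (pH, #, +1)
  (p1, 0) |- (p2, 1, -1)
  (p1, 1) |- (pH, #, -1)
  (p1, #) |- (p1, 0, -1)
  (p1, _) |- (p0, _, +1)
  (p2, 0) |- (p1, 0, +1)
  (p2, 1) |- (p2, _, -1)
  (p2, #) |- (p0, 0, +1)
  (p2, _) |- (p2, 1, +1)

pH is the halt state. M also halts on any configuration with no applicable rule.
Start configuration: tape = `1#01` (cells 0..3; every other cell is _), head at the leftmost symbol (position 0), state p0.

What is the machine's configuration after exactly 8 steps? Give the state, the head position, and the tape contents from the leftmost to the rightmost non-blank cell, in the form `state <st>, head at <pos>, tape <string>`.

p0 | [1]#01___   read 1 → write _, move +1, go to p1
p1 | _[#]01___   read # → write 0, move -1, go to p1
p1 | [_]001___   read _ → write _, move +1, go to p0
p0 | _[0]01___   read 0 → write 1, move +1, go to p0
p0 | _1[0]1___   read 0 → write 1, move +1, go to p0
p0 | _11[1]___   read 1 → write _, move +1, go to p1
p1 | _11_[_]__   read _ → write _, move +1, go to p0
p0 | _11__[_]_   read _ → write #, move +1, go to pH
pH | _11__#[_]
After 8 steps: state pH, head at 6, tape 11__#.

state pH, head at 6, tape 11__#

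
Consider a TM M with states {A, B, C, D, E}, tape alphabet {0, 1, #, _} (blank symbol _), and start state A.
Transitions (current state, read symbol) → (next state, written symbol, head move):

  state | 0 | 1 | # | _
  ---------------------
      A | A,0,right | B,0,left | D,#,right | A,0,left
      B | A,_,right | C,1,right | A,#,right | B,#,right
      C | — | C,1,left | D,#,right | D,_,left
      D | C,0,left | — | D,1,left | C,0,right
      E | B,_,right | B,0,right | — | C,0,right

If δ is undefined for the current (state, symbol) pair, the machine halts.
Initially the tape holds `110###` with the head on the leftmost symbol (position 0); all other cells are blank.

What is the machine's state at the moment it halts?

state=A head=0 tape=__[1]10###   (A,1)→(B,0,left)
state=B head=-1 tape=_[_]010###   (B,_)→(B,#,right)
state=B head=0 tape=_#[0]10###   (B,0)→(A,_,right)
state=A head=1 tape=_#_[1]0###   (A,1)→(B,0,left)
state=B head=0 tape=_#[_]00###   (B,_)→(B,#,right)
state=B head=1 tape=_##[0]0###   (B,0)→(A,_,right)
state=A head=2 tape=_##_[0]###   (A,0)→(A,0,right)
state=A head=3 tape=_##_0[#]##   (A,#)→(D,#,right)
state=D head=4 tape=_##_0#[#]#   (D,#)→(D,1,left)
state=D head=3 tape=_##_0[#]1#   (D,#)→(D,1,left)
state=D head=2 tape=_##_[0]11#   (D,0)→(C,0,left)
state=C head=1 tape=_##[_]011#   (C,_)→(D,_,left)
state=D head=0 tape=_#[#]_011#   (D,#)→(D,1,left)
state=D head=-1 tape=_[#]1_011#   (D,#)→(D,1,left)
state=D head=-2 tape=[_]11_011#   (D,_)→(C,0,right)
state=C head=-1 tape=0[1]1_011#   (C,1)→(C,1,left)
state=C head=-2 tape=[0]11_011#
No transition is defined for (C, 0); M halts in state C.

C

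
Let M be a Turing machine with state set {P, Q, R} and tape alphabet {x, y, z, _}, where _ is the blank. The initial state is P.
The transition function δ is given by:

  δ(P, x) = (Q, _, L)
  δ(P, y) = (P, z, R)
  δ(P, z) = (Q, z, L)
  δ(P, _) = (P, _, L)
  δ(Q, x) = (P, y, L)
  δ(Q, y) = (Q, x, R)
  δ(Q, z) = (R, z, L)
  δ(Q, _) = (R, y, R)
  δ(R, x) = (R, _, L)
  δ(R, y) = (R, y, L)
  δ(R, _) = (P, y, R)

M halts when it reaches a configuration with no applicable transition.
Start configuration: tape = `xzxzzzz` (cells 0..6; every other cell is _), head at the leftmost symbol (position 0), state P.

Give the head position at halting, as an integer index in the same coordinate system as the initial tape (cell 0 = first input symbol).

P | ____[x]zxzzzz   read x → write _, move L, go to Q
Q | ___[_]_zxzzzz   read _ → write y, move R, go to R
R | ___y[_]zxzzzz   read _ → write y, move R, go to P
P | ___yy[z]xzzzz   read z → write z, move L, go to Q
Q | ___y[y]zxzzzz   read y → write x, move R, go to Q
Q | ___yx[z]xzzzz   read z → write z, move L, go to R
R | ___y[x]zxzzzz   read x → write _, move L, go to R
R | ___[y]_zxzzzz   read y → write y, move L, go to R
R | __[_]y_zxzzzz   read _ → write y, move R, go to P
P | __y[y]_zxzzzz   read y → write z, move R, go to P
P | __yz[_]zxzzzz   read _ → write _, move L, go to P
P | __y[z]_zxzzzz   read z → write z, move L, go to Q
Q | __[y]z_zxzzzz   read y → write x, move R, go to Q
Q | __x[z]_zxzzzz   read z → write z, move L, go to R
R | __[x]z_zxzzzz   read x → write _, move L, go to R
R | _[_]_z_zxzzzz   read _ → write y, move R, go to P
P | _y[_]z_zxzzzz   read _ → write _, move L, go to P
P | _[y]_z_zxzzzz   read y → write z, move R, go to P
P | _z[_]z_zxzzzz   read _ → write _, move L, go to P
P | _[z]_z_zxzzzz   read z → write z, move L, go to Q
Q | [_]z_z_zxzzzz   read _ → write y, move R, go to R
R | y[z]_z_zxzzzz
At halt the head is at cell -3.

-3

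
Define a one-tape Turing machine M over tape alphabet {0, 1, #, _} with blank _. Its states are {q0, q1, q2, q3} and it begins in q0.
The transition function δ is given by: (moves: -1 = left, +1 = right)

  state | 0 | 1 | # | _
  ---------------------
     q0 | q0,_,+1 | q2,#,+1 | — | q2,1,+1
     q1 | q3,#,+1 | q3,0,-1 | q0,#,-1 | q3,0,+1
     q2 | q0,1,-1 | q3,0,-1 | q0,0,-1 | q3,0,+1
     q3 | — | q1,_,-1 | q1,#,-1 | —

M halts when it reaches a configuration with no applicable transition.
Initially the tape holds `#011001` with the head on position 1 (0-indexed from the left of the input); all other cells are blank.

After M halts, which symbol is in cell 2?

state=q0 head=1 tape=#[0]11001   (q0,0)→(q0,_,+1)
state=q0 head=2 tape=#_[1]1001   (q0,1)→(q2,#,+1)
state=q2 head=3 tape=#_#[1]001   (q2,1)→(q3,0,-1)
state=q3 head=2 tape=#_[#]0001   (q3,#)→(q1,#,-1)
state=q1 head=1 tape=#[_]#0001   (q1,_)→(q3,0,+1)
state=q3 head=2 tape=#0[#]0001   (q3,#)→(q1,#,-1)
state=q1 head=1 tape=#[0]#0001   (q1,0)→(q3,#,+1)
state=q3 head=2 tape=##[#]0001   (q3,#)→(q1,#,-1)
state=q1 head=1 tape=#[#]#0001   (q1,#)→(q0,#,-1)
state=q0 head=0 tape=[#]##0001
Cell 2 holds # when M halts.

#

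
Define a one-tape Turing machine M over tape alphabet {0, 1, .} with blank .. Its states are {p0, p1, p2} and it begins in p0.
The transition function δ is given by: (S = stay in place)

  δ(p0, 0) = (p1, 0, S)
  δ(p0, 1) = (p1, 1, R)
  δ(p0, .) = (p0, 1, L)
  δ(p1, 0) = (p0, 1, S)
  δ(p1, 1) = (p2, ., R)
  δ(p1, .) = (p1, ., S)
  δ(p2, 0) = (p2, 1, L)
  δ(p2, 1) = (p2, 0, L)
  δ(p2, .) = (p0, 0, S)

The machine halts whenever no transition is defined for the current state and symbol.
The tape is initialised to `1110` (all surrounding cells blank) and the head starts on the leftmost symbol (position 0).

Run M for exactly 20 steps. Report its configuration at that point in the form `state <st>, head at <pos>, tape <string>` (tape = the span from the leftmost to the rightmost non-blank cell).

state p1, head at 4, tape 1111

p0 | [1]110.   read 1 → write 1, move R, go to p1
p1 | 1[1]10.   read 1 → write ., move R, go to p2
p2 | 1.[1]0.   read 1 → write 0, move L, go to p2
p2 | 1[.]00.   read . → write 0, move S, go to p0
p0 | 1[0]00.   read 0 → write 0, move S, go to p1
p1 | 1[0]00.   read 0 → write 1, move S, go to p0
p0 | 1[1]00.   read 1 → write 1, move R, go to p1
p1 | 11[0]0.   read 0 → write 1, move S, go to p0
p0 | 11[1]0.   read 1 → write 1, move R, go to p1
p1 | 111[0].   read 0 → write 1, move S, go to p0
p0 | 111[1].   read 1 → write 1, move R, go to p1
p1 | 1111[.]   read . → write ., move S, go to p1
p1 | 1111[.]   read . → write ., move S, go to p1
p1 | 1111[.]   read . → write ., move S, go to p1
p1 | 1111[.]   read . → write ., move S, go to p1
p1 | 1111[.]   read . → write ., move S, go to p1
p1 | 1111[.]   read . → write ., move S, go to p1
p1 | 1111[.]   read . → write ., move S, go to p1
p1 | 1111[.]   read . → write ., move S, go to p1
p1 | 1111[.]   read . → write ., move S, go to p1
p1 | 1111[.]
After 20 steps: state p1, head at 4, tape 1111.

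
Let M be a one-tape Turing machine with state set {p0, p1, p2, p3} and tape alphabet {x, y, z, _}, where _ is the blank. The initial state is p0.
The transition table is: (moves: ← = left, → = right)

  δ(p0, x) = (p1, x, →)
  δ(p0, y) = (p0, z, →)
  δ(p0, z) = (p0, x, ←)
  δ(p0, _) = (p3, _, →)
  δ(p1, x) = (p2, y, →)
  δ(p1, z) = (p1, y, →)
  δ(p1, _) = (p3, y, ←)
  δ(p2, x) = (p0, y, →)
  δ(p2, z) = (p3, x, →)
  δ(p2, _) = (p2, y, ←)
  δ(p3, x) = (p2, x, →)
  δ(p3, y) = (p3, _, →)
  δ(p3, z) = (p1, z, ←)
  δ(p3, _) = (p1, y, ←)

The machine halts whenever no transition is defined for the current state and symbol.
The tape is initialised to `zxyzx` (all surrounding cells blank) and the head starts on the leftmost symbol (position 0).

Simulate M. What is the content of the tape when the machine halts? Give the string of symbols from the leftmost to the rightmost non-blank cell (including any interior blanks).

state=p0 head=0 tape=_[z]xyzx____   (p0,z)→(p0,x,←)
state=p0 head=-1 tape=[_]xxyzx____   (p0,_)→(p3,_,→)
state=p3 head=0 tape=_[x]xyzx____   (p3,x)→(p2,x,→)
state=p2 head=1 tape=_x[x]yzx____   (p2,x)→(p0,y,→)
state=p0 head=2 tape=_xy[y]zx____   (p0,y)→(p0,z,→)
state=p0 head=3 tape=_xyz[z]x____   (p0,z)→(p0,x,←)
state=p0 head=2 tape=_xy[z]xx____   (p0,z)→(p0,x,←)
state=p0 head=1 tape=_x[y]xxx____   (p0,y)→(p0,z,→)
state=p0 head=2 tape=_xz[x]xx____   (p0,x)→(p1,x,→)
state=p1 head=3 tape=_xzx[x]x____   (p1,x)→(p2,y,→)
state=p2 head=4 tape=_xzxy[x]____   (p2,x)→(p0,y,→)
state=p0 head=5 tape=_xzxyy[_]___   (p0,_)→(p3,_,→)
state=p3 head=6 tape=_xzxyy_[_]__   (p3,_)→(p1,y,←)
state=p1 head=5 tape=_xzxyy[_]y__   (p1,_)→(p3,y,←)
state=p3 head=4 tape=_xzxy[y]yy__   (p3,y)→(p3,_,→)
state=p3 head=5 tape=_xzxy_[y]y__   (p3,y)→(p3,_,→)
state=p3 head=6 tape=_xzxy__[y]__   (p3,y)→(p3,_,→)
state=p3 head=7 tape=_xzxy___[_]_   (p3,_)→(p1,y,←)
state=p1 head=6 tape=_xzxy__[_]y_   (p1,_)→(p3,y,←)
state=p3 head=5 tape=_xzxy_[_]yy_   (p3,_)→(p1,y,←)
state=p1 head=4 tape=_xzxy[_]yyy_   (p1,_)→(p3,y,←)
state=p3 head=3 tape=_xzx[y]yyyy_   (p3,y)→(p3,_,→)
state=p3 head=4 tape=_xzx_[y]yyy_   (p3,y)→(p3,_,→)
state=p3 head=5 tape=_xzx__[y]yy_   (p3,y)→(p3,_,→)
state=p3 head=6 tape=_xzx___[y]y_   (p3,y)→(p3,_,→)
state=p3 head=7 tape=_xzx____[y]_   (p3,y)→(p3,_,→)
state=p3 head=8 tape=_xzx_____[_]   (p3,_)→(p1,y,←)
state=p1 head=7 tape=_xzx____[_]y   (p1,_)→(p3,y,←)
state=p3 head=6 tape=_xzx___[_]yy   (p3,_)→(p1,y,←)
state=p1 head=5 tape=_xzx__[_]yyy   (p1,_)→(p3,y,←)
state=p3 head=4 tape=_xzx_[_]yyyy   (p3,_)→(p1,y,←)
state=p1 head=3 tape=_xzx[_]yyyyy   (p1,_)→(p3,y,←)
state=p3 head=2 tape=_xz[x]yyyyyy   (p3,x)→(p2,x,→)
state=p2 head=3 tape=_xzx[y]yyyyy
The non-blank tape span at halt is xzxyyyyyy.

xzxyyyyyy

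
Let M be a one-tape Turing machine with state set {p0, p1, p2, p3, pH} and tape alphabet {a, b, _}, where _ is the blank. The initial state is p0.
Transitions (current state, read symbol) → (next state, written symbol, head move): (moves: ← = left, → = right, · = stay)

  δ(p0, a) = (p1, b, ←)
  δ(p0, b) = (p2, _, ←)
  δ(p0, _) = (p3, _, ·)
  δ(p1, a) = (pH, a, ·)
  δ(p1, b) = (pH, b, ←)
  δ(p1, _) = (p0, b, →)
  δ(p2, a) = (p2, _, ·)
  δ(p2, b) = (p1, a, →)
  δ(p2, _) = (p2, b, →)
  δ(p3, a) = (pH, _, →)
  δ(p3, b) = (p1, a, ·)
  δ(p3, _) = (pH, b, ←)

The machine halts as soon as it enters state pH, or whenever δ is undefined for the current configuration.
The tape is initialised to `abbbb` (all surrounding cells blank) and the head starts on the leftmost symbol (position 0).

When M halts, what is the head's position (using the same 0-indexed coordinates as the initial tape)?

4

p0 | _[a]bbbb_   read a → write b, move ←, go to p1
p1 | [_]bbbbb_   read _ → write b, move →, go to p0
p0 | b[b]bbbb_   read b → write _, move ←, go to p2
p2 | [b]_bbbb_   read b → write a, move →, go to p1
p1 | a[_]bbbb_   read _ → write b, move →, go to p0
p0 | ab[b]bbb_   read b → write _, move ←, go to p2
p2 | a[b]_bbb_   read b → write a, move →, go to p1
p1 | aa[_]bbb_   read _ → write b, move →, go to p0
p0 | aab[b]bb_   read b → write _, move ←, go to p2
p2 | aa[b]_bb_   read b → write a, move →, go to p1
p1 | aaa[_]bb_   read _ → write b, move →, go to p0
p0 | aaab[b]b_   read b → write _, move ←, go to p2
p2 | aaa[b]_b_   read b → write a, move →, go to p1
p1 | aaaa[_]b_   read _ → write b, move →, go to p0
p0 | aaaab[b]_   read b → write _, move ←, go to p2
p2 | aaaa[b]__   read b → write a, move →, go to p1
p1 | aaaaa[_]_   read _ → write b, move →, go to p0
p0 | aaaaab[_]   read _ → write _, move ·, go to p3
p3 | aaaaab[_]   read _ → write b, move ←, go to pH
pH | aaaaa[b]b
At halt the head is at cell 4.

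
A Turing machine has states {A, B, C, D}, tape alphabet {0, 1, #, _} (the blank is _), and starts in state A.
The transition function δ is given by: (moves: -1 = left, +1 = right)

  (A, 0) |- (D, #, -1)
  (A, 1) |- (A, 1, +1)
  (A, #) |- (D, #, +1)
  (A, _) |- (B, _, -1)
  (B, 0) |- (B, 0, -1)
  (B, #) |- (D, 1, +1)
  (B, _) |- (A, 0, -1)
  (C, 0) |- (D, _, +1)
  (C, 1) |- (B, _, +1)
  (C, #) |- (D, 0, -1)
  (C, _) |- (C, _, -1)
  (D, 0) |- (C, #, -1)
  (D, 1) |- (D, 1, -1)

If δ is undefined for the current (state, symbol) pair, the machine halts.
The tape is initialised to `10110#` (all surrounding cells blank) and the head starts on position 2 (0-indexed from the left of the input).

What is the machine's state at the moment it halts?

state=A head=2 tape=10[1]10#   (A,1)→(A,1,+1)
state=A head=3 tape=101[1]0#   (A,1)→(A,1,+1)
state=A head=4 tape=1011[0]#   (A,0)→(D,#,-1)
state=D head=3 tape=101[1]##   (D,1)→(D,1,-1)
state=D head=2 tape=10[1]1##   (D,1)→(D,1,-1)
state=D head=1 tape=1[0]11##   (D,0)→(C,#,-1)
state=C head=0 tape=[1]#11##   (C,1)→(B,_,+1)
state=B head=1 tape=_[#]11##   (B,#)→(D,1,+1)
state=D head=2 tape=_1[1]1##   (D,1)→(D,1,-1)
state=D head=1 tape=_[1]11##   (D,1)→(D,1,-1)
state=D head=0 tape=[_]111##
No transition is defined for (D, _); M halts in state D.

D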